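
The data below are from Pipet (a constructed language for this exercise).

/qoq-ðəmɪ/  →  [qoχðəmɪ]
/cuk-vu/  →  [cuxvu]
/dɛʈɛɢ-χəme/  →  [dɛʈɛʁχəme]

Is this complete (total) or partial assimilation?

Comparing underlying and surface forms, /q/ → [χ] is the alternation; the neighbouring /ð/ is constant.
The change stop → fricative matches the manner of the following /ð/, identifying this as manner assimilation.
Place and voice are unchanged, so the assimilation is partial, not total.
The same holds elsewhere in the data: /k/ → [x] before /v/ (stop → fricative, matching a fricative); /ɢ/ → [ʁ] before /χ/ (stop → fricative, matching a fricative) — only manner changes, and always toward the following segment.

partial assimilation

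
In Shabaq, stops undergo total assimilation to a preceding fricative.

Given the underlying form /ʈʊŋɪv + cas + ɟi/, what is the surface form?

/c/ is the segment targeted by the rule; it sits immediately after /v/, so it assimilates completely and surfaces as [v].
At the second juncture, /ɟ/ likewise becomes [s] adjacent to /s/.

[ʈʊŋɪvvassi]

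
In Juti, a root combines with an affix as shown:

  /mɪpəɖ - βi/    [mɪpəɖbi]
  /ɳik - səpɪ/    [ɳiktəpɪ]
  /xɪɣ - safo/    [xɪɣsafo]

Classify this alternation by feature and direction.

progressive manner assimilation

The segment that alternates is /β/, which surfaces as [b] when adjacent to /ɖ/.
/β/ is a fricative while /ɖ/ is a stop; the output [b] is a stop, matching the trigger — so the feature that spreads is manner.
Place and voice are unchanged, so the assimilation is partial, not total.
The other alternating form patterns the same way: /s/ → [t] after /k/ (fricative → stop, matching a stop) — only manner changes, and always toward the preceding segment.
Nothing changes in [xɪɣsafo]: there the adjacent consonants already agree in manner (/s/ and /ɣ/ are both fricatives), so this form is consistent with the same rule.
The trigger is the preceding segment, so the direction is progressive (perseverative).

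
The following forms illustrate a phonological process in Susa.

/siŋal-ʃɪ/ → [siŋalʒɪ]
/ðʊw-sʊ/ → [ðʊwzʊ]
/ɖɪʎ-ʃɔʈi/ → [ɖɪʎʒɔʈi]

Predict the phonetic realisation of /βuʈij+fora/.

[βuʈijvora]

The data show progressive voicing assimilation: /ʃ/ → [ʒ] after /l/; /s/ → [z] after /w/; /ʃ/ → [ʒ] after /ʎ/. In each pair only voicing changes, matching the preceding consonant, while place and manner stay constant.
/f/ is a voiceless labiodental fricative. The preceding trigger /j/ is voiced, so /f/ must become voiced as well.
A voiced labiodental fricative is [v], so the surface segment is [v].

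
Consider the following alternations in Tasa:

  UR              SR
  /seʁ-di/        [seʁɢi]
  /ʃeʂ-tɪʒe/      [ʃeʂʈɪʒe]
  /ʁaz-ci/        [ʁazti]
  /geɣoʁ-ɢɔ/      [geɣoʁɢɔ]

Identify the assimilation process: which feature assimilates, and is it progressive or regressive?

progressive place assimilation

The segment that alternates is /d/, which surfaces as [ɢ] when adjacent to /ʁ/.
The change alveolar → uvular matches the place of the preceding /ʁ/, identifying this as place assimilation.
Manner and voice are unchanged, so the assimilation is partial, not total.
The other alternating forms pattern the same way: /t/ → [ʈ] after /ʂ/ (alveolar → retroflex, matching retroflex); /c/ → [t] after /z/ (palatal → alveolar, matching alveolar) — only place changes, and always toward the preceding segment.
No alternation appears in [geɣoʁɢɔ]: there the adjacent consonants already agree in place (/ɢ/ and /ʁ/ are both uvular), so this form is consistent with the same rule.
Since the segment that changes follows the conditioning segment, the assimilation is progressive.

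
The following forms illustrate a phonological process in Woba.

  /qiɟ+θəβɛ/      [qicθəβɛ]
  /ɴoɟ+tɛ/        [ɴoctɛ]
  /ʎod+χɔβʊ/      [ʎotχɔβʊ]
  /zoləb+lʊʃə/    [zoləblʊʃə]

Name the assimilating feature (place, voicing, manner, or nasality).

voicing

Underlying /ɟ/ is realised as [c] next to /θ/; /θ/ itself does not change.
/ɟ/ is voiced while /θ/ is voiceless; the output [c] is voiceless, matching the trigger — so the feature that spreads is voicing.
The other alternating forms pattern the same way: /ɟ/ → [c] before /t/ (voiced → voiceless, matching voiceless); /d/ → [t] before /χ/ (voiced → voiceless, matching voiceless) — only voicing changes, and always toward the following segment.
Nothing changes in [zoləblʊʃə]: there the adjacent consonants already agree in voicing (/b/ and /l/ are both voiced), so this form is consistent with the same rule.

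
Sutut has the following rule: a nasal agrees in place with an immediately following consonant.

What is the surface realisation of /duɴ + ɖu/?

[duɳɖu]

The rule targets /ɴ/ (voiced uvular nasal), which sits before the trigger /ɖ/ (retroflex).
A voiced retroflex nasal is [ɳ], so the surface segment is [ɳ].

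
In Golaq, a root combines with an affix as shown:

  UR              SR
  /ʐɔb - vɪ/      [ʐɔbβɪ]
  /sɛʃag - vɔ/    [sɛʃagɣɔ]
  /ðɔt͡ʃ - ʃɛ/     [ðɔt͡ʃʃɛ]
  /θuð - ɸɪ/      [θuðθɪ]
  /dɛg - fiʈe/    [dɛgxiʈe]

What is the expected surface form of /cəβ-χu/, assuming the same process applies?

[cəβɸu]

The data show progressive place assimilation: /v/ → [β] after /b/; /v/ → [ɣ] after /g/; /ɸ/ → [θ] after /ð/; /f/ → [x] after /g/. In each pair only place changes, matching the preceding consonant, while manner and voice stay constant.
No alternation appears in [ðɔt͡ʃʃɛ]: there the adjacent consonants already agree in place (/ʃ/ and /t͡ʃ/ are both postalveolar), so this form is consistent with the same rule.
/χ/ is a voiceless uvular fricative. The preceding trigger /β/ is bilabial, so /χ/ must become bilabial as well.
The voiceless bilabial fricative is [ɸ], so /χ/ → [ɸ].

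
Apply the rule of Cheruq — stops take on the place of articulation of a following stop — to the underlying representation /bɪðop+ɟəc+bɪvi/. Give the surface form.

The rule targets /p/ (voiceless bilabial stop), which sits before the trigger /ɟ/ (palatal).
A voiceless palatal stop is [c], so the surface segment is [c].
The same rule applies at the second boundary: /c/ → [p] next to /b/.

[bɪðocɟəpbɪvi]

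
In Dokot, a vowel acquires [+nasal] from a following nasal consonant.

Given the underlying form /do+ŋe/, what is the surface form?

[dõŋe]

The vowel /o/ is adjacent to the following nasal /ŋ/, so it acquires [+nasal] and surfaces as [õ].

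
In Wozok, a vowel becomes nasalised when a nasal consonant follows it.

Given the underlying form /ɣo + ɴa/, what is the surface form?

/o/ sits next to the nasal /ɴ/ and is therefore nasalised to [õ].

[ɣõɴa]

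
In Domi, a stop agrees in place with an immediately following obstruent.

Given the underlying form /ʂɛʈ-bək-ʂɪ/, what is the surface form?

/ʈ/ is a voiceless retroflex stop. The following trigger /b/ is bilabial, so /ʈ/ must become bilabial as well.
The voiceless bilabial stop is [p], so /ʈ/ → [p].
The same rule applies at the second boundary: /k/ → [ʈ] next to /ʂ/.

[ʂɛpbəʈʂɪ]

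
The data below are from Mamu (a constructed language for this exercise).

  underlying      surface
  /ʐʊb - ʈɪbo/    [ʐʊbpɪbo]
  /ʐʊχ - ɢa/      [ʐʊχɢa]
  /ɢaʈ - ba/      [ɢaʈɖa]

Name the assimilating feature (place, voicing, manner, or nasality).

Comparing underlying and surface forms, /ʈ/ → [p] is the alternation; the neighbouring /b/ is constant.
/ʈ/ is retroflex while /b/ is bilabial; the output [p] is bilabial, matching the trigger — so the feature that spreads is place.
The other alternating form patterns the same way: /b/ → [ɖ] after /ʈ/ (bilabial → retroflex, matching retroflex) — only place changes, and always toward the preceding segment.
No alternation appears in [ʐʊχɢa]: there the adjacent consonants already agree in place (/ɢ/ and /χ/ are both uvular), so this form is consistent with the same rule.

place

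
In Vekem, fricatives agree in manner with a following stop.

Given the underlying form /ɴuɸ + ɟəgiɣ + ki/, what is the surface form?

[ɴupɟəgigki]

The rule targets /ɸ/ (voiceless bilabial fricative), which sits before the trigger /ɟ/ (stop).
The voiceless bilabial stop is [p], so /ɸ/ → [p].
At the second juncture, /ɣ/ likewise becomes [g] adjacent to /k/.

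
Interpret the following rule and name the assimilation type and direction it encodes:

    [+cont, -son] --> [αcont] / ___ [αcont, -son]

regressive manner assimilation

The shared variable α links the value of [cont] on the target to that of the neighbouring obstruent. [cont] distinguishes stops from fricatives — a manner-of-articulation feature — so this is manner assimilation.
Since the environment is written after the underscore, the trigger follows the target; the direction is regressive.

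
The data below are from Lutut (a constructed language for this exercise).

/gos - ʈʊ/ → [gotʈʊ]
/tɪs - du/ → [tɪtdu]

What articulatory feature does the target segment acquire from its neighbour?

manner

Underlying /s/ is realised as [t] next to /ʈ/; /ʈ/ itself does not change.
The change fricative → stop matches the manner of the following /ʈ/, identifying this as manner assimilation.
Checking the remaining alternation: /s/ → [t] before /d/ (fricative → stop, matching a stop) — only manner changes, and always toward the following segment.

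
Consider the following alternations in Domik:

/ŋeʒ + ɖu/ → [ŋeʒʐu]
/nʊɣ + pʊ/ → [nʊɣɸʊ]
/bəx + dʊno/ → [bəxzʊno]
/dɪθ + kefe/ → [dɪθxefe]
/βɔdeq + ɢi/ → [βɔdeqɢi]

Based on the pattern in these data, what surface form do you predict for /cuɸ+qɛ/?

[cuɸχɛ]

The data show progressive manner assimilation: /ɖ/ → [ʐ] after /ʒ/; /p/ → [ɸ] after /ɣ/; /d/ → [z] after /x/; /k/ → [x] after /θ/. In each pair only manner changes, matching the preceding consonant, while place and voice stay constant.
Nothing changes in [βɔdeqɢi]: there the adjacent consonants already agree in manner (/ɢ/ and /q/ are both stops), so this form is consistent with the same rule.
The rule targets /q/ (voiceless uvular stop), which sits after the trigger /ɸ/ (fricative).
Changing only its manner to fricative gives [χ] — the voiceless uvular fricative.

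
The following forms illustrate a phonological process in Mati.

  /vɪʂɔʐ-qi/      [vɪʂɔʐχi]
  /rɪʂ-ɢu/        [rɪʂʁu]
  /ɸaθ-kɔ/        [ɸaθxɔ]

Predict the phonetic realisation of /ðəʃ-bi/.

[ðəʃβi]

The data show progressive manner assimilation: /q/ → [χ] after /ʐ/; /ɢ/ → [ʁ] after /ʂ/; /k/ → [x] after /θ/. In each pair only manner changes, matching the preceding consonant, while place and voice stay constant.
The rule targets /b/ (voiced bilabial stop), which sits after the trigger /ʃ/ (fricative).
A voiced bilabial fricative is [β], so the surface segment is [β].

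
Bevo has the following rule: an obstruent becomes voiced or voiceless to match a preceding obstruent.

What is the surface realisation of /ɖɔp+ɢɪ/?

The rule targets /ɢ/ (voiced uvular stop), which sits after the trigger /p/ (voiceless).
The voiceless uvular stop is [q], so /ɢ/ → [q].

[ɖɔpqɪ]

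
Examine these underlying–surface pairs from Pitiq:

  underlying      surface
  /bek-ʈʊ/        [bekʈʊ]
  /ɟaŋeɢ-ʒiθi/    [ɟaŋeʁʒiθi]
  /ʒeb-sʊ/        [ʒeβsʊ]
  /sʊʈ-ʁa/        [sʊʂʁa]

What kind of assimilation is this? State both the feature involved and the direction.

The segment that alternates is /ɢ/, which surfaces as [ʁ] when adjacent to /ʒ/.
/ɢ/ is a stop while /ʒ/ is a fricative; the output [ʁ] is a fricative, matching the trigger — so the feature that spreads is manner.
Place and voice are unchanged, so the assimilation is partial, not total.
Checking the remaining alternations: /b/ → [β] before /s/ (stop → fricative, matching a fricative); /ʈ/ → [ʂ] before /ʁ/ (stop → fricative, matching a fricative) — only manner changes, and always toward the following segment.
No alternation appears in [bekʈʊ]: there the adjacent consonants already agree in manner (/k/ and /ʈ/ are both stops), so this form is consistent with the same rule.
The trigger is the following segment, so the direction is regressive (anticipatory).

regressive manner assimilation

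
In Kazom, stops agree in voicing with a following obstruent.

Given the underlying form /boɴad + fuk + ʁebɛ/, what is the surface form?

[boɴatfugʁebɛ]

The rule targets /d/ (voiced alveolar stop), which sits before the trigger /f/ (voiceless).
A voiceless alveolar stop is [t], so the surface segment is [t].
At the second juncture, /k/ likewise becomes [g] adjacent to /ʁ/.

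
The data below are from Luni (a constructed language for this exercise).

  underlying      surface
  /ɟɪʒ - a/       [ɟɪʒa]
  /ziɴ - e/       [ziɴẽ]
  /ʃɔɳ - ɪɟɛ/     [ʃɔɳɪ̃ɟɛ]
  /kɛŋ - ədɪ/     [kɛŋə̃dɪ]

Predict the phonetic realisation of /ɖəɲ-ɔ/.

[ɖəɲɔ̃]

The data show progressive nasality assimilation (vowel nasalisation): /e/ → [ẽ] after /ɴ/; /ɪ/ → [ɪ̃] after /ɳ/; /ə/ → [ə̃] after /ŋ/ — a vowel is nasalised by an immediately preceding nasal consonant.
No change occurs in [ɟɪʒa] because the vowel at the boundary is adjacent to an oral consonant, not a nasal (/a/ next to /ʒ/).
/ɔ/ sits next to the nasal /ɲ/ and is therefore nasalised to [ɔ̃].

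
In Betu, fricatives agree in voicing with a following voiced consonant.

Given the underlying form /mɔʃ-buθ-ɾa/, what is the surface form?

/ʃ/ is a voiceless postalveolar fricative. The following trigger /b/ is voiced, so /ʃ/ must become voiced as well.
The voiced postalveolar fricative is [ʒ], so /ʃ/ → [ʒ].
At the second juncture, /θ/ likewise becomes [ð] adjacent to /ɾ/.

[mɔʒbuðɾa]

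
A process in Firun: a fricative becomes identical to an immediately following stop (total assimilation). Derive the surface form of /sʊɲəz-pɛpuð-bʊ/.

/z/ is the segment targeted by the rule; it sits immediately before /p/, so it assimilates completely and surfaces as [p].
The same rule applies at the second boundary: /ð/ → [b] next to /b/.

[sʊɲəppɛpubbʊ]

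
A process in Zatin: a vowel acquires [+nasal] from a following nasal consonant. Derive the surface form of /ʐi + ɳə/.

[ʐĩɳə]

The vowel /i/ is adjacent to the following nasal /ɳ/, so it acquires [+nasal] and surfaces as [ĩ].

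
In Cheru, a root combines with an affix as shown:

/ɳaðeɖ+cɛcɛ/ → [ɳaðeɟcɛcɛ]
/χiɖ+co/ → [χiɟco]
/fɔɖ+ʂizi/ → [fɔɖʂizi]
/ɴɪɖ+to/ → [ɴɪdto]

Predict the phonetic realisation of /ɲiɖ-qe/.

[ɲiɢqe]

The data show regressive place assimilation: /ɖ/ → [ɟ] before /c/; /ɖ/ → [d] before /t/. In each pair only place changes, matching the following consonant, while manner and voice stay constant.
Nothing changes in [fɔɖʂizi]: there the adjacent consonants already agree in place (/ɖ/ and /ʂ/ are both retroflex), so this form is consistent with the same rule.
The rule targets /ɖ/ (voiced retroflex stop), which sits before the trigger /q/ (uvular).
Changing only its place to uvular gives [ɢ] — the voiced uvular stop.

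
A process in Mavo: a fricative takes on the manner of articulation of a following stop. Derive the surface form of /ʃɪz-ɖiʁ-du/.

[ʃɪdɖiɢdu]

/z/ is a voiced alveolar fricative. The following trigger /ɖ/ is a stop, so /z/ must become a stop as well.
The voiced alveolar stop is [d], so /z/ → [d].
The same rule applies at the second boundary: /ʁ/ → [ɢ] next to /d/.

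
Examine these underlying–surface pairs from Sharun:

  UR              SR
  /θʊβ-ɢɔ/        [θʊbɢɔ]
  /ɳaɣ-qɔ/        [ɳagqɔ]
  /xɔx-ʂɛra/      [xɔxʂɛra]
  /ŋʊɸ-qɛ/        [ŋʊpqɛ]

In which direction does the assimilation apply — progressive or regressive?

Comparing underlying and surface forms, /β/ → [b] is the alternation; the neighbouring /ɢ/ is constant.
The change fricative → stop matches the manner of the following /ɢ/, identifying this as manner assimilation.
The same holds elsewhere in the data: /ɣ/ → [g] before /q/ (fricative → stop, matching a stop); /ɸ/ → [p] before /q/ (fricative → stop, matching a stop) — only manner changes, and always toward the following segment.
Nothing changes in [xɔxʂɛra]: there the adjacent consonants already agree in manner (/x/ and /ʂ/ are both fricatives), so this form is consistent with the same rule.
Since the segment that changes precedes the conditioning segment, the assimilation is regressive.

regressive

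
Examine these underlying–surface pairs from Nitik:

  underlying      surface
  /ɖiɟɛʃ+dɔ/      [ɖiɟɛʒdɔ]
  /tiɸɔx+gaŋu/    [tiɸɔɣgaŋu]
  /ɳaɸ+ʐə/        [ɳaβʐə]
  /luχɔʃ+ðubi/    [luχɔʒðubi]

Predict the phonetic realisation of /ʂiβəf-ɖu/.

[ʂiβəvɖu]

The data show regressive voicing assimilation: /ʃ/ → [ʒ] before /d/; /x/ → [ɣ] before /g/; /ɸ/ → [β] before /ʐ/; /ʃ/ → [ʒ] before /ð/. In each pair only voicing changes, matching the following consonant, while place and manner stay constant.
/f/ is a voiceless labiodental fricative. The following trigger /ɖ/ is voiced, so /f/ must become voiced as well.
Changing only its voicing to voiced gives [v] — the voiced labiodental fricative.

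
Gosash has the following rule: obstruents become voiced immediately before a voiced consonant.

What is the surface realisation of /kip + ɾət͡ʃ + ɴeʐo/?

/p/ is a voiceless bilabial stop. The following trigger /ɾ/ is voiced, so /p/ must become voiced as well.
A voiced bilabial stop is [b], so the surface segment is [b].
The same rule applies at the second boundary: /t͡ʃ/ → [d͡ʒ] next to /ɴ/.

[kibɾəd͡ʒɴeʐo]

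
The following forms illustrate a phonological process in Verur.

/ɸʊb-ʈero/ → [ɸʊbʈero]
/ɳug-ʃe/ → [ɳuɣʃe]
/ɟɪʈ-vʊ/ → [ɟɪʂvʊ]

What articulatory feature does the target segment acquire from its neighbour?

manner

Comparing underlying and surface forms, /g/ → [ɣ] is the alternation; the neighbouring /ʃ/ is constant.
/g/ is a stop while /ʃ/ is a fricative; the output [ɣ] is a fricative, matching the trigger — so the feature that spreads is manner.
The other alternating form patterns the same way: /ʈ/ → [ʂ] before /v/ (stop → fricative, matching a fricative) — only manner changes, and always toward the following segment.
Nothing changes in [ɸʊbʈero]: there the adjacent consonants already agree in manner (/b/ and /ʈ/ are both stops), so this form is consistent with the same rule.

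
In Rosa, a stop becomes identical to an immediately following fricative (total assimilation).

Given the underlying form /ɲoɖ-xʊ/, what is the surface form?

/ɖ/ is the segment targeted by the rule; it sits immediately before /x/, so it assimilates completely and surfaces as [x].

[ɲoxxʊ]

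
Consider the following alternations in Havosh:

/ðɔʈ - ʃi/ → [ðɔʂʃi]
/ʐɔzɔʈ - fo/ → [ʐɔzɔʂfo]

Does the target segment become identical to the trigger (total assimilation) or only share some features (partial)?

Comparing underlying and surface forms, /ʈ/ → [ʂ] is the alternation; the neighbouring /ʃ/ is constant.
The change stop → fricative matches the manner of the following /ʃ/, identifying this as manner assimilation.
Place and voice are unchanged, so the assimilation is partial, not total.
Checking the remaining alternation: /ʈ/ → [ʂ] before /f/ (stop → fricative, matching a fricative) — only manner changes, and always toward the following segment.

partial assimilation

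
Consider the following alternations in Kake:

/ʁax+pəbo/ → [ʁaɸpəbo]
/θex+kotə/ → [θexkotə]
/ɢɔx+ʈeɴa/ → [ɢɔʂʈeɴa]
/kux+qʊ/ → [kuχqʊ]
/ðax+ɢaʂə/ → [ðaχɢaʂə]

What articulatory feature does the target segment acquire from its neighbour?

place

The segment that alternates is /x/, which surfaces as [ɸ] when adjacent to /p/.
The change velar → bilabial matches the place of the following /p/, identifying this as place assimilation.
Checking the remaining alternations: /x/ → [ʂ] before /ʈ/ (velar → retroflex, matching retroflex); /x/ → [χ] before /q/ (velar → uvular, matching uvular); /x/ → [χ] before /ɢ/ (velar → uvular, matching uvular) — only place changes, and always toward the following segment.
No alternation appears in [θexkotə]: there the adjacent consonants already agree in place (/x/ and /k/ are both velar), so this form is consistent with the same rule.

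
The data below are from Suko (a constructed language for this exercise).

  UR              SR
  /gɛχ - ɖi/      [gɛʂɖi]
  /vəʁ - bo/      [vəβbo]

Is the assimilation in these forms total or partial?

Underlying /χ/ is realised as [ʂ] next to /ɖ/; /ɖ/ itself does not change.
/χ/ is uvular while /ɖ/ is retroflex; the output [ʂ] is retroflex, matching the trigger — so the feature that spreads is place.
Manner and voice are unchanged, so the assimilation is partial, not total.
Checking the remaining alternation: /ʁ/ → [β] before /b/ (uvular → bilabial, matching bilabial) — only place changes, and always toward the following segment.

partial assimilation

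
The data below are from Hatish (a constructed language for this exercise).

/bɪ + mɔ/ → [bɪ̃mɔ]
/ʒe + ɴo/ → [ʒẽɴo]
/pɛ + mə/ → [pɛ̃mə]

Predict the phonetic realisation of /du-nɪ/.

[dũnɪ]

The data show regressive nasality assimilation (vowel nasalisation): /ɪ/ → [ɪ̃] before /m/; /e/ → [ẽ] before /ɴ/; /ɛ/ → [ɛ̃] before /m/ — a vowel is nasalised by an immediately following nasal consonant.
/u/ sits next to the nasal /n/ and is therefore nasalised to [ũ].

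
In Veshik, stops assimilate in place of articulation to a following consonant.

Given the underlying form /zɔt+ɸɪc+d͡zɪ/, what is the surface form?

/t/ is a voiceless alveolar stop. The following trigger /ɸ/ is bilabial, so /t/ must become bilabial as well.
A voiceless bilabial stop is [p], so the surface segment is [p].
At the second juncture, /c/ likewise becomes [t] adjacent to /d͡z/.

[zɔpɸɪtd͡zɪ]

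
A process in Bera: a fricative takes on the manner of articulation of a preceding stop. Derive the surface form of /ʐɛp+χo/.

[ʐɛpqo]

/χ/ is a voiceless uvular fricative. The preceding trigger /p/ is a stop, so /χ/ must become a stop as well.
Changing only its manner to stop gives [q] — the voiceless uvular stop.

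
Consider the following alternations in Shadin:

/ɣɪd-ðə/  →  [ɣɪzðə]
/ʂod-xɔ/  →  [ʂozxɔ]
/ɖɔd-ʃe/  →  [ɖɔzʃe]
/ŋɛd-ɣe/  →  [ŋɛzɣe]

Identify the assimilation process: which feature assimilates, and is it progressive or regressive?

The segment that alternates is /d/, which surfaces as [z] when adjacent to /ð/.
/d/ is a stop while /ð/ is a fricative; the output [z] is a fricative, matching the trigger — so the feature that spreads is manner.
Place and voice are unchanged, so the assimilation is partial, not total.
Checking the remaining alternations: /d/ → [z] before /x/ (stop → fricative, matching a fricative); /d/ → [z] before /ʃ/ (stop → fricative, matching a fricative); /d/ → [z] before /ɣ/ (stop → fricative, matching a fricative) — only manner changes, and always toward the following segment.
Since the segment that changes precedes the conditioning segment, the assimilation is regressive.

regressive manner assimilation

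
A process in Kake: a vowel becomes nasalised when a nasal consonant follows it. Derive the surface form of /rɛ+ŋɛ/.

[rɛ̃ŋɛ]

The vowel /ɛ/ is adjacent to the following nasal /ŋ/, so it acquires [+nasal] and surfaces as [ɛ̃].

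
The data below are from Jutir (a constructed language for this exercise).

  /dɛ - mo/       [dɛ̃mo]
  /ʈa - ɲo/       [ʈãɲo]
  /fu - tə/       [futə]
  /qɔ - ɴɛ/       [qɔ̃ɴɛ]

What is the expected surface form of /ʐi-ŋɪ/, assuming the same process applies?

[ʐĩŋɪ]

The data show regressive nasality assimilation (vowel nasalisation): /ɛ/ → [ɛ̃] before /m/; /a/ → [ã] before /ɲ/; /ɔ/ → [ɔ̃] before /ɴ/ — a vowel is nasalised by an immediately following nasal consonant.
No change occurs in [futə] because the vowel at the boundary is adjacent to an oral consonant, not a nasal (/u/ next to /t/).
The vowel /i/ is adjacent to the following nasal /ŋ/, so it acquires [+nasal] and surfaces as [ĩ].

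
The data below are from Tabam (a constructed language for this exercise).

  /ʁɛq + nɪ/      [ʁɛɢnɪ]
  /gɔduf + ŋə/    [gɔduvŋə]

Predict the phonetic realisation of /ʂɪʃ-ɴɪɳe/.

The data show regressive voicing assimilation: /q/ → [ɢ] before /n/; /f/ → [v] before /ŋ/. In each pair only voicing changes, matching the following consonant, while place and manner stay constant.
/ʃ/ is a voiceless postalveolar fricative. The following trigger /ɴ/ is voiced, so /ʃ/ must become voiced as well.
The voiced postalveolar fricative is [ʒ], so /ʃ/ → [ʒ].

[ʂɪʒɴɪɳe]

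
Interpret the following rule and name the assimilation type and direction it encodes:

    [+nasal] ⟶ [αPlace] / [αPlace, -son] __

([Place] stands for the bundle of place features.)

progressive place assimilation

The shared variable α links the value of the place features (abbreviated [Place]) on the target to the same value on the neighbouring segment, so place is the feature that assimilates.
Since the environment is written before the underscore, the trigger precedes the target; the direction is progressive.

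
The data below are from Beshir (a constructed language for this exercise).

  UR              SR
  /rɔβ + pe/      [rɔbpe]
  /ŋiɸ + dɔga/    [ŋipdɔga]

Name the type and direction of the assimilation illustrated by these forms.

Comparing underlying and surface forms, /β/ → [b] is the alternation; the neighbouring /p/ is constant.
The change fricative → stop matches the manner of the following /p/, identifying this as manner assimilation.
Place and voice are unchanged, so the assimilation is partial, not total.
Checking the remaining alternation: /ɸ/ → [p] before /d/ (fricative → stop, matching a stop) — only manner changes, and always toward the following segment.
The trigger is the following segment, so the direction is regressive (anticipatory).

regressive manner assimilation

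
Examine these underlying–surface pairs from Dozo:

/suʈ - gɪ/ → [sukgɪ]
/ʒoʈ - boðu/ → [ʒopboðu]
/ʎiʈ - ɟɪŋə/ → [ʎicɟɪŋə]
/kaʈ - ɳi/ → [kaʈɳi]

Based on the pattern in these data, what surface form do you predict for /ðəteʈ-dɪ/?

[ðətetdɪ]

The data show regressive place assimilation: /ʈ/ → [k] before /g/; /ʈ/ → [p] before /b/; /ʈ/ → [c] before /ɟ/. In each pair only place changes, matching the following consonant, while manner and voice stay constant.
No alternation appears in [kaʈɳi]: there the adjacent consonants already agree in place (/ʈ/ and /ɳ/ are both retroflex), so this form is consistent with the same rule.
/ʈ/ is a voiceless retroflex stop. The following trigger /d/ is alveolar, so /ʈ/ must become alveolar as well.
A voiceless alveolar stop is [t], so the surface segment is [t].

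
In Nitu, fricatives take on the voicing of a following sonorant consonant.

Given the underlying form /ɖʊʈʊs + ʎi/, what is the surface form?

/s/ is a voiceless alveolar fricative. The following trigger /ʎ/ is voiced, so /s/ must become voiced as well.
The voiced alveolar fricative is [z], so /s/ → [z].

[ɖʊʈʊzʎi]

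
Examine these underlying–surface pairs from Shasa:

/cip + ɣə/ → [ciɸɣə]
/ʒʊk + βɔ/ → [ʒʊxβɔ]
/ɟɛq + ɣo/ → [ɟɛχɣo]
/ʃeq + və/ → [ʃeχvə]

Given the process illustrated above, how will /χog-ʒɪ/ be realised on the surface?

[χoɣʒɪ]

The data show regressive manner assimilation: /p/ → [ɸ] before /ɣ/; /k/ → [x] before /β/; /q/ → [χ] before /ɣ/; /q/ → [χ] before /v/. In each pair only manner changes, matching the following consonant, while place and voice stay constant.
The rule targets /g/ (voiced velar stop), which sits before the trigger /ʒ/ (fricative).
The voiced velar fricative is [ɣ], so /g/ → [ɣ].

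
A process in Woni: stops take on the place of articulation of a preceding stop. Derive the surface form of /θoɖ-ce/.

[θoɖʈe]

/c/ is a voiceless palatal stop. The preceding trigger /ɖ/ is retroflex, so /c/ must become retroflex as well.
The voiceless retroflex stop is [ʈ], so /c/ → [ʈ].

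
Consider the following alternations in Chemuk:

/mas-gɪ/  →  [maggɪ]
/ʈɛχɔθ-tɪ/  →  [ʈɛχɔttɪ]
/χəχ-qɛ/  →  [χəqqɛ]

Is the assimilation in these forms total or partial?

The segment that alternates is /s/, which surfaces as [g] when adjacent to /g/.
The output [g] is identical to the trigger /g/ — every feature (place, manner, voicing) has been copied — so this is total assimilation.
The remaining alternations confirm this: /θ/ → [t] before /t/; /χ/ → [q] before /q/ — in each case the output is a copy of the following consonant.

total assimilation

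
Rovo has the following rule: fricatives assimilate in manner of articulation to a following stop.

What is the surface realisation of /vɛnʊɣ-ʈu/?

/ɣ/ is a voiced velar fricative. The following trigger /ʈ/ is a stop, so /ɣ/ must become a stop as well.
The voiced velar stop is [g], so /ɣ/ → [g].

[vɛnʊgʈu]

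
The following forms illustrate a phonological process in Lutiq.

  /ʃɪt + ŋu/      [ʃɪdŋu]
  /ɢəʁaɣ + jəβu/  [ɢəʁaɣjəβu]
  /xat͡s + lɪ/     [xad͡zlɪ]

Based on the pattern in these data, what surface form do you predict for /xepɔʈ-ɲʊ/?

[xepɔɖɲʊ]

The data show regressive voicing assimilation: /t/ → [d] before /ŋ/; /t͡s/ → [d͡z] before /l/. In each pair only voicing changes, matching the following consonant, while place and manner stay constant.
No alternation appears in [ɢəʁaɣjəβu]: there the adjacent consonants already agree in voicing (/ɣ/ and /j/ are both voiced), so this form is consistent with the same rule.
The rule targets /ʈ/ (voiceless retroflex stop), which sits before the trigger /ɲ/ (voiced).
Changing only its voicing to voiced gives [ɖ] — the voiced retroflex stop.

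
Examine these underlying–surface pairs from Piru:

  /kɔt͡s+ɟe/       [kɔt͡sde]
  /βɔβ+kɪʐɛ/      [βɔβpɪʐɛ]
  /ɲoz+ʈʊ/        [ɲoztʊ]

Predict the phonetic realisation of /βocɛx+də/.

The data show progressive place assimilation: /ɟ/ → [d] after /t͡s/; /k/ → [p] after /β/; /ʈ/ → [t] after /z/. In each pair only place changes, matching the preceding consonant, while manner and voice stay constant.
/d/ is a voiced alveolar stop. The preceding trigger /x/ is velar, so /d/ must become velar as well.
A voiced velar stop is [g], so the surface segment is [g].

[βocɛxgə]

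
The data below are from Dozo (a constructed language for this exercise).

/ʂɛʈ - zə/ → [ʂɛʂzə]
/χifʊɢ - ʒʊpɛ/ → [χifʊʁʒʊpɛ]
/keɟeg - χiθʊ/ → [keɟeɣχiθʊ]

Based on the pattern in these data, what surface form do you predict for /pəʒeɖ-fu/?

The data show regressive manner assimilation: /ʈ/ → [ʂ] before /z/; /ɢ/ → [ʁ] before /ʒ/; /g/ → [ɣ] before /χ/. In each pair only manner changes, matching the following consonant, while place and voice stay constant.
The rule targets /ɖ/ (voiced retroflex stop), which sits before the trigger /f/ (fricative).
The voiced retroflex fricative is [ʐ], so /ɖ/ → [ʐ].

[pəʒeʐfu]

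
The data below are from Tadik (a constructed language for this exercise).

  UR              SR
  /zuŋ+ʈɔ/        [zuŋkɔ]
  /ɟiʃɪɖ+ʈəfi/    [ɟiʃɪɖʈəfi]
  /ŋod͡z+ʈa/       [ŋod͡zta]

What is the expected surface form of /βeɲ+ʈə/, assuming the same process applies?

[βeɲcə]

The data show progressive place assimilation: /ʈ/ → [k] after /ŋ/; /ʈ/ → [t] after /d͡z/. In each pair only place changes, matching the preceding consonant, while manner and voice stay constant.
No alternation appears in [ɟiʃɪɖʈəfi]: there the adjacent consonants already agree in place (/ʈ/ and /ɖ/ are both retroflex), so this form is consistent with the same rule.
The rule targets /ʈ/ (voiceless retroflex stop), which sits after the trigger /ɲ/ (palatal).
A voiceless palatal stop is [c], so the surface segment is [c].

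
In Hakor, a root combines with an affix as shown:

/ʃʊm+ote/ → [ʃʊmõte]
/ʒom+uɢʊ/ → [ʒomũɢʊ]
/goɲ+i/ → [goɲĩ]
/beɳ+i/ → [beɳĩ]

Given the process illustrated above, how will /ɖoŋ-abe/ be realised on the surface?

The data show progressive nasality assimilation (vowel nasalisation): /o/ → [õ] after /m/; /u/ → [ũ] after /m/; /i/ → [ĩ] after /ɲ/; /i/ → [ĩ] after /ɳ/ — a vowel is nasalised by an immediately preceding nasal consonant.
The vowel /a/ is adjacent to the preceding nasal /ŋ/, so it acquires [+nasal] and surfaces as [ã].

[ɖoŋãbe]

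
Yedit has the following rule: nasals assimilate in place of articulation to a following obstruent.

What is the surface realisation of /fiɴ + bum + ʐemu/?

[fimbuɳʐemu]

The rule targets /ɴ/ (voiced uvular nasal), which sits before the trigger /b/ (bilabial).
A voiced bilabial nasal is [m], so the surface segment is [m].
The same rule applies at the second boundary: /m/ → [ɳ] next to /ʐ/.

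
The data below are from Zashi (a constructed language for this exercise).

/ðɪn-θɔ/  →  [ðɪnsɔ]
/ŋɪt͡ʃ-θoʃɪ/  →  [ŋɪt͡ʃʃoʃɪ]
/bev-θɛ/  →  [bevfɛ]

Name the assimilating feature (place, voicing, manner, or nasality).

Comparing underlying and surface forms, /θ/ → [s] is the alternation; the neighbouring /n/ is constant.
/θ/ is dental while /n/ is alveolar; the output [s] is alveolar, matching the trigger — so the feature that spreads is place.
The other alternating forms pattern the same way: /θ/ → [ʃ] after /t͡ʃ/ (dental → postalveolar, matching postalveolar); /θ/ → [f] after /v/ (dental → labiodental, matching labiodental) — only place changes, and always toward the preceding segment.

place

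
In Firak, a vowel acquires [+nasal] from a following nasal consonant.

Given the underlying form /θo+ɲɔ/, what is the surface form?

[θõɲɔ]

/o/ sits next to the nasal /ɲ/ and is therefore nasalised to [õ].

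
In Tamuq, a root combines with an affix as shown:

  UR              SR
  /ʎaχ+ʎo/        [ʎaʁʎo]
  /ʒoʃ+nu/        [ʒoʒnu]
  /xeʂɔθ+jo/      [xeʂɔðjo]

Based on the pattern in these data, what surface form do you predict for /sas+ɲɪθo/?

[sazɲɪθo]

The data show regressive voicing assimilation: /χ/ → [ʁ] before /ʎ/; /ʃ/ → [ʒ] before /n/; /θ/ → [ð] before /j/. In each pair only voicing changes, matching the following consonant, while place and manner stay constant.
/s/ is a voiceless alveolar fricative. The following trigger /ɲ/ is voiced, so /s/ must become voiced as well.
The voiced alveolar fricative is [z], so /s/ → [z].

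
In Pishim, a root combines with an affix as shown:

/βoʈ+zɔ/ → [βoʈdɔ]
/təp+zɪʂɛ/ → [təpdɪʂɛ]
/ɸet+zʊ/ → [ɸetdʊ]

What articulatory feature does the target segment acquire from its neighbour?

manner

Comparing underlying and surface forms, /z/ → [d] is the alternation; the neighbouring /ʈ/ is constant.
The change fricative → stop matches the manner of the preceding /ʈ/, identifying this as manner assimilation.
Checking the remaining alternations: /z/ → [d] after /p/ (fricative → stop, matching a stop); /z/ → [d] after /t/ (fricative → stop, matching a stop) — only manner changes, and always toward the preceding segment.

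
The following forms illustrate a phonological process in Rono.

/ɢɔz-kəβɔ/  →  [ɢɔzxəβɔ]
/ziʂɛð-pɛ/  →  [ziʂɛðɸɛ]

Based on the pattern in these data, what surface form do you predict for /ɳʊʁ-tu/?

The data show progressive manner assimilation: /k/ → [x] after /z/; /p/ → [ɸ] after /ð/. In each pair only manner changes, matching the preceding consonant, while place and voice stay constant.
/t/ is a voiceless alveolar stop. The preceding trigger /ʁ/ is a fricative, so /t/ must become a fricative as well.
The voiceless alveolar fricative is [s], so /t/ → [s].

[ɳʊʁsu]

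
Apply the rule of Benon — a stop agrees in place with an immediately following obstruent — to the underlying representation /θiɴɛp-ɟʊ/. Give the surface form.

/p/ is a voiceless bilabial stop. The following trigger /ɟ/ is palatal, so /p/ must become palatal as well.
The voiceless palatal stop is [c], so /p/ → [c].

[θiɴɛcɟʊ]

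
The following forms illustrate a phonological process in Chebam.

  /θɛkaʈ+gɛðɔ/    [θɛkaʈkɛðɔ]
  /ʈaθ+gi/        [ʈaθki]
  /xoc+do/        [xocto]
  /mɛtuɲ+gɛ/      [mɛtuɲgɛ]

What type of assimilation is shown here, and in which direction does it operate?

The segment that alternates is /g/, which surfaces as [k] when adjacent to /ʈ/.
The change voiced → voiceless matches the voicing of the preceding /ʈ/, identifying this as voicing assimilation.
Place and manner are unchanged, so the assimilation is partial, not total.
Checking the remaining alternations: /g/ → [k] after /θ/ (voiced → voiceless, matching voiceless); /d/ → [t] after /c/ (voiced → voiceless, matching voiceless) — only voicing changes, and always toward the preceding segment.
No alternation appears in [mɛtuɲgɛ]: there the adjacent consonants already agree in voicing (/g/ and /ɲ/ are both voiced), so this form is consistent with the same rule.
The trigger is the preceding segment, so the direction is progressive (perseverative).

progressive voicing assimilation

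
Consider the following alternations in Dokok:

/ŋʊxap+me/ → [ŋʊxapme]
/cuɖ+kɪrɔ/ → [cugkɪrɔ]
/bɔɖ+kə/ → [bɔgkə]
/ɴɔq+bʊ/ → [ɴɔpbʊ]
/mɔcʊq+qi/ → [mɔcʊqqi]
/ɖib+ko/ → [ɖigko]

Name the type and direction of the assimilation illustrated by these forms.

Comparing underlying and surface forms, /ɖ/ → [g] is the alternation; the neighbouring /k/ is constant.
/ɖ/ is retroflex while /k/ is velar; the output [g] is velar, matching the trigger — so the feature that spreads is place.
Manner and voice are unchanged, so the assimilation is partial, not total.
The same holds elsewhere in the data: /q/ → [p] before /b/ (uvular → bilabial, matching bilabial); /b/ → [g] before /k/ (bilabial → velar, matching velar) — only place changes, and always toward the following segment.
No alternation appears in [ŋʊxapme], [mɔcʊqqi]: there the adjacent consonants already agree in place (/p/ and /m/ are both bilabial; /q/ and /q/ are both uvular), so these forms are consistent with the same rule.
Since the segment that changes precedes the conditioning segment, the assimilation is regressive.

regressive place assimilation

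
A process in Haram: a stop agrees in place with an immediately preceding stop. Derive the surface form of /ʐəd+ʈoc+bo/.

[ʐədtocɟo]

/ʈ/ is a voiceless retroflex stop. The preceding trigger /d/ is alveolar, so /ʈ/ must become alveolar as well.
Changing only its place to alveolar gives [t] — the voiceless alveolar stop.
At the second juncture, /b/ likewise becomes [ɟ] adjacent to /c/.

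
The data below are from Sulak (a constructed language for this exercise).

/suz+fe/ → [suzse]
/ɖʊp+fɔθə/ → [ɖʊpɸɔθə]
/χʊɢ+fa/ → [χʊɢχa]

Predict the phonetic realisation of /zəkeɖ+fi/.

The data show progressive place assimilation: /f/ → [s] after /z/; /f/ → [ɸ] after /p/; /f/ → [χ] after /ɢ/. In each pair only place changes, matching the preceding consonant, while manner and voice stay constant.
/f/ is a voiceless labiodental fricative. The preceding trigger /ɖ/ is retroflex, so /f/ must become retroflex as well.
Changing only its place to retroflex gives [ʂ] — the voiceless retroflex fricative.

[zəkeɖʂi]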